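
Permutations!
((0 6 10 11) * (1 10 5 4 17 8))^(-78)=((0 6 5 4 17 8 1 10 11))^(-78)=(0 4 1)(5 8 11)(6 17 10)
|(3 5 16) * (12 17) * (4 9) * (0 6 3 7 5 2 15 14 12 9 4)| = 9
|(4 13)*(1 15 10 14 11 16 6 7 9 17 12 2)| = 12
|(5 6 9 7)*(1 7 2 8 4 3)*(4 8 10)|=|(1 7 5 6 9 2 10 4 3)|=9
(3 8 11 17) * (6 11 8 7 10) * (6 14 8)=(3 7 10 14 8 6 11 17)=[0, 1, 2, 7, 4, 5, 11, 10, 6, 9, 14, 17, 12, 13, 8, 15, 16, 3]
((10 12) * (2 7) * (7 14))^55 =(2 14 7)(10 12)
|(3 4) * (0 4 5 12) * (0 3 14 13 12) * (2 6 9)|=21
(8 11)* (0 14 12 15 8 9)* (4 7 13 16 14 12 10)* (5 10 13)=(0 12 15 8 11 9)(4 7 5 10)(13 16 14)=[12, 1, 2, 3, 7, 10, 6, 5, 11, 0, 4, 9, 15, 16, 13, 8, 14]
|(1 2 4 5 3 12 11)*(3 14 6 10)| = 10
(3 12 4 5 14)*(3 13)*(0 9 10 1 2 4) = (0 9 10 1 2 4 5 14 13 3 12) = [9, 2, 4, 12, 5, 14, 6, 7, 8, 10, 1, 11, 0, 3, 13]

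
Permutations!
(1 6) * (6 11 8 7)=(1 11 8 7 6)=[0, 11, 2, 3, 4, 5, 1, 6, 7, 9, 10, 8]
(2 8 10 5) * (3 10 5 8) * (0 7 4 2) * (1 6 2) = (0 7 4 1 6 2 3 10 8 5) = [7, 6, 3, 10, 1, 0, 2, 4, 5, 9, 8]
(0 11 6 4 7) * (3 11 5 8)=(0 5 8 3 11 6 4 7)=[5, 1, 2, 11, 7, 8, 4, 0, 3, 9, 10, 6]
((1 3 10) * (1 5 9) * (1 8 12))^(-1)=((1 3 10 5 9 8 12))^(-1)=(1 12 8 9 5 10 3)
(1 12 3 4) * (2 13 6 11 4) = (1 12 3 2 13 6 11 4) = [0, 12, 13, 2, 1, 5, 11, 7, 8, 9, 10, 4, 3, 6]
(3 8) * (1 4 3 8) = (8)(1 4 3) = [0, 4, 2, 1, 3, 5, 6, 7, 8]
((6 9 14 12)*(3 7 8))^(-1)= (3 8 7)(6 12 14 9)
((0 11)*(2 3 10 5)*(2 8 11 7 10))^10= (0 8 10)(5 7 11)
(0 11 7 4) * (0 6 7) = [11, 1, 2, 3, 6, 5, 7, 4, 8, 9, 10, 0] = (0 11)(4 6 7)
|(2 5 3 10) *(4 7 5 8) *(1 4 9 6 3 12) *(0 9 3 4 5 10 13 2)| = |(0 9 6 4 7 10)(1 5 12)(2 8 3 13)| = 12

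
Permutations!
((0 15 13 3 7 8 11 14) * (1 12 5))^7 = (0 14 11 8 7 3 13 15)(1 12 5)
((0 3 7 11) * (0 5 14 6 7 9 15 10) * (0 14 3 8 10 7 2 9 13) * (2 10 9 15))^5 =(0 7)(2 3)(5 9)(6 14 10)(8 11)(13 15)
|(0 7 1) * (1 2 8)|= |(0 7 2 8 1)|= 5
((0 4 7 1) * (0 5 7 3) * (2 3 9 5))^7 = ((0 4 9 5 7 1 2 3))^7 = (0 3 2 1 7 5 9 4)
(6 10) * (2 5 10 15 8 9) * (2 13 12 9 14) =[0, 1, 5, 3, 4, 10, 15, 7, 14, 13, 6, 11, 9, 12, 2, 8] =(2 5 10 6 15 8 14)(9 13 12)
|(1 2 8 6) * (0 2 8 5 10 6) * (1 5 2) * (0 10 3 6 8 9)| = 6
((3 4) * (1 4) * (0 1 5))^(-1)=(0 5 3 4 1)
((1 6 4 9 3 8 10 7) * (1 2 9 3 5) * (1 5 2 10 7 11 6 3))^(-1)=(1 4 6 11 10 7 8 3)(2 9)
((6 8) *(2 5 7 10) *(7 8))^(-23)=(2 5 8 6 7 10)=((2 5 8 6 7 10))^(-23)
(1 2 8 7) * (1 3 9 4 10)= (1 2 8 7 3 9 4 10)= [0, 2, 8, 9, 10, 5, 6, 3, 7, 4, 1]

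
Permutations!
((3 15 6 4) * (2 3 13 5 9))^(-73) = (2 9 5 13 4 6 15 3)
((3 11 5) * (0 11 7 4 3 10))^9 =((0 11 5 10)(3 7 4))^9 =(0 11 5 10)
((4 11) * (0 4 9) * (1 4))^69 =(0 9 11 4 1)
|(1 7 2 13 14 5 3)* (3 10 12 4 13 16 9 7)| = 12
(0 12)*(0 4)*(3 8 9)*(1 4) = (0 12 1 4)(3 8 9) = [12, 4, 2, 8, 0, 5, 6, 7, 9, 3, 10, 11, 1]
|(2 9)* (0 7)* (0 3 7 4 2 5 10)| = 6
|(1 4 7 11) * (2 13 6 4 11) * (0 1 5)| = 20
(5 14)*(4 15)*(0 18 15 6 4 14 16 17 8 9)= (0 18 15 14 5 16 17 8 9)(4 6)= [18, 1, 2, 3, 6, 16, 4, 7, 9, 0, 10, 11, 12, 13, 5, 14, 17, 8, 15]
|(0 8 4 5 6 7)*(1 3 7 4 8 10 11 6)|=|(0 10 11 6 4 5 1 3 7)|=9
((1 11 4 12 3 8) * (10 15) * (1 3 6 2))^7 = (1 11 4 12 6 2)(3 8)(10 15)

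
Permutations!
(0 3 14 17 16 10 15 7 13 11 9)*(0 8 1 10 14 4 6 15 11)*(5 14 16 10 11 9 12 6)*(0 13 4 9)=(0 3 9 8 1 11 12 6 15 7 4 5 14 17 10)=[3, 11, 2, 9, 5, 14, 15, 4, 1, 8, 0, 12, 6, 13, 17, 7, 16, 10]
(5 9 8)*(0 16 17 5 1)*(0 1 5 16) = [0, 1, 2, 3, 4, 9, 6, 7, 5, 8, 10, 11, 12, 13, 14, 15, 17, 16] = (5 9 8)(16 17)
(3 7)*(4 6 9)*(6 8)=(3 7)(4 8 6 9)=[0, 1, 2, 7, 8, 5, 9, 3, 6, 4]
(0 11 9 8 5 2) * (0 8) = (0 11 9)(2 8 5) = [11, 1, 8, 3, 4, 2, 6, 7, 5, 0, 10, 9]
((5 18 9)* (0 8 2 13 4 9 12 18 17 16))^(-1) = (0 16 17 5 9 4 13 2 8)(12 18)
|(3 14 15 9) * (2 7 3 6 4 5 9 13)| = 12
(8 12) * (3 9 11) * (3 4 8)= [0, 1, 2, 9, 8, 5, 6, 7, 12, 11, 10, 4, 3]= (3 9 11 4 8 12)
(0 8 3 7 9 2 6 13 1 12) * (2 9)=(0 8 3 7 2 6 13 1 12)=[8, 12, 6, 7, 4, 5, 13, 2, 3, 9, 10, 11, 0, 1]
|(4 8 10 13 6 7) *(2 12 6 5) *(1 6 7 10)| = |(1 6 10 13 5 2 12 7 4 8)| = 10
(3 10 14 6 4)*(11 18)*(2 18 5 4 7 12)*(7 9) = (2 18 11 5 4 3 10 14 6 9 7 12) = [0, 1, 18, 10, 3, 4, 9, 12, 8, 7, 14, 5, 2, 13, 6, 15, 16, 17, 11]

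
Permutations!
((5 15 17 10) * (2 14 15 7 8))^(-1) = (2 8 7 5 10 17 15 14)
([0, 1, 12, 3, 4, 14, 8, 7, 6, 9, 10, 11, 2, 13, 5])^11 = (2 12)(5 14)(6 8)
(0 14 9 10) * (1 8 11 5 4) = [14, 8, 2, 3, 1, 4, 6, 7, 11, 10, 0, 5, 12, 13, 9] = (0 14 9 10)(1 8 11 5 4)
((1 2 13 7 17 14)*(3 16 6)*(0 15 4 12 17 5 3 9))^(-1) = ((0 15 4 12 17 14 1 2 13 7 5 3 16 6 9))^(-1) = (0 9 6 16 3 5 7 13 2 1 14 17 12 4 15)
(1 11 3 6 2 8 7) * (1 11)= (2 8 7 11 3 6)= [0, 1, 8, 6, 4, 5, 2, 11, 7, 9, 10, 3]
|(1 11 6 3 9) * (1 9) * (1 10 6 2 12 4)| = 15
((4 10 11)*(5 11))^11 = ((4 10 5 11))^11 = (4 11 5 10)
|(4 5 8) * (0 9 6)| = 3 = |(0 9 6)(4 5 8)|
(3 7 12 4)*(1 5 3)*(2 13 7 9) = (1 5 3 9 2 13 7 12 4) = [0, 5, 13, 9, 1, 3, 6, 12, 8, 2, 10, 11, 4, 7]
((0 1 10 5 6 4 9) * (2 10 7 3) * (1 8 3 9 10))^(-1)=(0 9 7 1 2 3 8)(4 6 5 10)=((0 8 3 2 1 7 9)(4 10 5 6))^(-1)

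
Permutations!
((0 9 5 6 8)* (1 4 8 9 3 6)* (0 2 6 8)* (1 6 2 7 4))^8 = (0 7 3 4 8)(5 9 6)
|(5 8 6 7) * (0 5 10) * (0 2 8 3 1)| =20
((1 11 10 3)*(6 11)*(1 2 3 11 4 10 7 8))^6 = (1 8 7 11 10 4 6)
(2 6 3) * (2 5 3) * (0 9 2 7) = (0 9 2 6 7)(3 5) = [9, 1, 6, 5, 4, 3, 7, 0, 8, 2]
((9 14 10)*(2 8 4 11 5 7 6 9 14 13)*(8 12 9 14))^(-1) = ((2 12 9 13)(4 11 5 7 6 14 10 8))^(-1) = (2 13 9 12)(4 8 10 14 6 7 5 11)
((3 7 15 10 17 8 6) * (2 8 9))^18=(17)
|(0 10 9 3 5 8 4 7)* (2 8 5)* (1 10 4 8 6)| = |(0 4 7)(1 10 9 3 2 6)| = 6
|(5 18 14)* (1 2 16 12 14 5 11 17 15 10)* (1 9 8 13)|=12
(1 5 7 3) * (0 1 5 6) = (0 1 6)(3 5 7) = [1, 6, 2, 5, 4, 7, 0, 3]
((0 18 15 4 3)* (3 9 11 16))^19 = (0 4 16 18 9 3 15 11)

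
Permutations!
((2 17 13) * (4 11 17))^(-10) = ((2 4 11 17 13))^(-10) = (17)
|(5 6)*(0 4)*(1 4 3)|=4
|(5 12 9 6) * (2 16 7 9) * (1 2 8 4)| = 10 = |(1 2 16 7 9 6 5 12 8 4)|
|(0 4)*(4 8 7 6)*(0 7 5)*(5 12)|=|(0 8 12 5)(4 7 6)|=12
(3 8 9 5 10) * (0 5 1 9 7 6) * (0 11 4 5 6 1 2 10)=(0 6 11 4 5)(1 9 2 10 3 8 7)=[6, 9, 10, 8, 5, 0, 11, 1, 7, 2, 3, 4]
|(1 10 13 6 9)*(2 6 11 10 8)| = |(1 8 2 6 9)(10 13 11)| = 15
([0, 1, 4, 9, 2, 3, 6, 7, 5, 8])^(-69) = [0, 1, 4, 5, 2, 8, 6, 7, 9, 3]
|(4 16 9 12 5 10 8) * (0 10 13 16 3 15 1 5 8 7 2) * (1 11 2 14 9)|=|(0 10 7 14 9 12 8 4 3 15 11 2)(1 5 13 16)|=12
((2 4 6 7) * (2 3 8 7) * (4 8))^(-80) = (2 4 7)(3 8 6)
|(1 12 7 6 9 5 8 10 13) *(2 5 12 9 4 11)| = |(1 9 12 7 6 4 11 2 5 8 10 13)| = 12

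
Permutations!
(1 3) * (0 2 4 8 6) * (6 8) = (8)(0 2 4 6)(1 3) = [2, 3, 4, 1, 6, 5, 0, 7, 8]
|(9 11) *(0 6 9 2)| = |(0 6 9 11 2)| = 5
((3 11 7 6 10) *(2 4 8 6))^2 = (2 8 10 11)(3 7 4 6)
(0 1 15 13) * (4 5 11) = [1, 15, 2, 3, 5, 11, 6, 7, 8, 9, 10, 4, 12, 0, 14, 13] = (0 1 15 13)(4 5 11)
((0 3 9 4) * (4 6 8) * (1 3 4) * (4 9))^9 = (0 6 1 4 9 8 3)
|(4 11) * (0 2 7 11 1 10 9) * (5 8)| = 8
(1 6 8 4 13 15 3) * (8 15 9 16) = (1 6 15 3)(4 13 9 16 8) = [0, 6, 2, 1, 13, 5, 15, 7, 4, 16, 10, 11, 12, 9, 14, 3, 8]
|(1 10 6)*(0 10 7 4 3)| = 7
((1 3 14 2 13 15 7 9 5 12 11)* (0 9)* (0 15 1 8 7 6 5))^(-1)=((0 9)(1 3 14 2 13)(5 12 11 8 7 15 6))^(-1)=(0 9)(1 13 2 14 3)(5 6 15 7 8 11 12)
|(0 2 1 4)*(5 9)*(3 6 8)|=12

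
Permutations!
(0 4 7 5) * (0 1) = (0 4 7 5 1) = [4, 0, 2, 3, 7, 1, 6, 5]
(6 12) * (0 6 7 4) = [6, 1, 2, 3, 0, 5, 12, 4, 8, 9, 10, 11, 7] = (0 6 12 7 4)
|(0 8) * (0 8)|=|(8)|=1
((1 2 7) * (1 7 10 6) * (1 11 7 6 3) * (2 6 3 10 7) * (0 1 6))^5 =(11)(0 1)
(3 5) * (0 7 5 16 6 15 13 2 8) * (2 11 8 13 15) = (0 7 5 3 16 6 2 13 11 8) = [7, 1, 13, 16, 4, 3, 2, 5, 0, 9, 10, 8, 12, 11, 14, 15, 6]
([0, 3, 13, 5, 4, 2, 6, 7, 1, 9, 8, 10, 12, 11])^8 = [0, 1, 2, 3, 4, 5, 6, 7, 8, 9, 10, 11, 12, 13]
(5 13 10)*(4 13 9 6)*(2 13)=(2 13 10 5 9 6 4)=[0, 1, 13, 3, 2, 9, 4, 7, 8, 6, 5, 11, 12, 10]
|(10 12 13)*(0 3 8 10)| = 6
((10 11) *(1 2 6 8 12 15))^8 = (1 6 12)(2 8 15)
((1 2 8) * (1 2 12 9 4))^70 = ((1 12 9 4)(2 8))^70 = (1 9)(4 12)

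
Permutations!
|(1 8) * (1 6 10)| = 4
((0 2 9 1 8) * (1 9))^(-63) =(9)(0 2 1 8)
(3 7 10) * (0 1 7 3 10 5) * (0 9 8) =(10)(0 1 7 5 9 8) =[1, 7, 2, 3, 4, 9, 6, 5, 0, 8, 10]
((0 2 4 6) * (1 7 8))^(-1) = ((0 2 4 6)(1 7 8))^(-1) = (0 6 4 2)(1 8 7)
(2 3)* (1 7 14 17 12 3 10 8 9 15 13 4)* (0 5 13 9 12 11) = [5, 7, 10, 2, 1, 13, 6, 14, 12, 15, 8, 0, 3, 4, 17, 9, 16, 11] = (0 5 13 4 1 7 14 17 11)(2 10 8 12 3)(9 15)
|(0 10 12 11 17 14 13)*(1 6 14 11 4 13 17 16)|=|(0 10 12 4 13)(1 6 14 17 11 16)|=30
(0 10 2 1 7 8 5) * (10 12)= [12, 7, 1, 3, 4, 0, 6, 8, 5, 9, 2, 11, 10]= (0 12 10 2 1 7 8 5)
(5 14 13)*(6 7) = (5 14 13)(6 7) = [0, 1, 2, 3, 4, 14, 7, 6, 8, 9, 10, 11, 12, 5, 13]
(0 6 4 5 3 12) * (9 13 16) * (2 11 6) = (0 2 11 6 4 5 3 12)(9 13 16) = [2, 1, 11, 12, 5, 3, 4, 7, 8, 13, 10, 6, 0, 16, 14, 15, 9]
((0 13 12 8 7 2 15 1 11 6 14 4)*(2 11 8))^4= (0 15 11)(1 6 13)(2 7 4)(8 14 12)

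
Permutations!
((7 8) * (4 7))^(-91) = (4 8 7)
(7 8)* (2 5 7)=(2 5 7 8)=[0, 1, 5, 3, 4, 7, 6, 8, 2]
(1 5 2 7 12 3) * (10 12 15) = (1 5 2 7 15 10 12 3) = [0, 5, 7, 1, 4, 2, 6, 15, 8, 9, 12, 11, 3, 13, 14, 10]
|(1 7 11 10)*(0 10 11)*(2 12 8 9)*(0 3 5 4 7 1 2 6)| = 28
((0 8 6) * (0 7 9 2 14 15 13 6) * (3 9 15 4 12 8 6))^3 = ((0 6 7 15 13 3 9 2 14 4 12 8))^3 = (0 15 9 4)(2 12 6 13)(3 14 8 7)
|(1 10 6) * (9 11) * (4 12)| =|(1 10 6)(4 12)(9 11)| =6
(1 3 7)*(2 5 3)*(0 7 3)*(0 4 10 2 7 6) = [6, 7, 5, 3, 10, 4, 0, 1, 8, 9, 2] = (0 6)(1 7)(2 5 4 10)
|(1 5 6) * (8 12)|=|(1 5 6)(8 12)|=6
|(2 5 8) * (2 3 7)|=|(2 5 8 3 7)|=5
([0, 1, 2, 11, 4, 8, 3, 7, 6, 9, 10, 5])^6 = (3 11 5 8 6)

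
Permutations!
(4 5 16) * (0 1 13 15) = (0 1 13 15)(4 5 16) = [1, 13, 2, 3, 5, 16, 6, 7, 8, 9, 10, 11, 12, 15, 14, 0, 4]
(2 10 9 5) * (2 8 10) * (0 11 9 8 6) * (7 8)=(0 11 9 5 6)(7 8 10)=[11, 1, 2, 3, 4, 6, 0, 8, 10, 5, 7, 9]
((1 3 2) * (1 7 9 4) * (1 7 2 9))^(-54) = (1 3 9 4 7)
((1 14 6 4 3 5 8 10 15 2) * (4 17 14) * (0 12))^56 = ((0 12)(1 4 3 5 8 10 15 2)(6 17 14))^56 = (6 14 17)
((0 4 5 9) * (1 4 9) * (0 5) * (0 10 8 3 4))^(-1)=((0 9 5 1)(3 4 10 8))^(-1)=(0 1 5 9)(3 8 10 4)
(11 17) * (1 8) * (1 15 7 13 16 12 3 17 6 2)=[0, 8, 1, 17, 4, 5, 2, 13, 15, 9, 10, 6, 3, 16, 14, 7, 12, 11]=(1 8 15 7 13 16 12 3 17 11 6 2)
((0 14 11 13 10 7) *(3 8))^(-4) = ((0 14 11 13 10 7)(3 8))^(-4) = (0 11 10)(7 14 13)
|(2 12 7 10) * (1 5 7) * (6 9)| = 6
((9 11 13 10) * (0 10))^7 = ((0 10 9 11 13))^7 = (0 9 13 10 11)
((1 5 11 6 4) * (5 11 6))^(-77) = (1 6 11 4 5)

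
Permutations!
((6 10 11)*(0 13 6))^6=(0 13 6 10 11)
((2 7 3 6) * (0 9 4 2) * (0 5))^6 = ((0 9 4 2 7 3 6 5))^6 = (0 6 7 4)(2 9 5 3)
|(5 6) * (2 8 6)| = 4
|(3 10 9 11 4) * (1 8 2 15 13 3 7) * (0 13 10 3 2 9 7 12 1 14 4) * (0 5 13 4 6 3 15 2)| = |(0 4 12 1 8 9 11 5 13)(3 15 10 7 14 6)| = 18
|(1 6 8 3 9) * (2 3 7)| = 7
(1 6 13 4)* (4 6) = (1 4)(6 13) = [0, 4, 2, 3, 1, 5, 13, 7, 8, 9, 10, 11, 12, 6]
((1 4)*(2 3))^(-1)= (1 4)(2 3)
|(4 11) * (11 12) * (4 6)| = 4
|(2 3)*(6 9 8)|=6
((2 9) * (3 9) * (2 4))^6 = ((2 3 9 4))^6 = (2 9)(3 4)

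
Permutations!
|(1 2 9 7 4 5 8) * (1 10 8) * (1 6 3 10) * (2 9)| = 9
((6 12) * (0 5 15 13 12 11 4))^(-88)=(15)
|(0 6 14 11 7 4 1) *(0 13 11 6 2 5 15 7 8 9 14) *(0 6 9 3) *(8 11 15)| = |(0 2 5 8 3)(1 13 15 7 4)(9 14)| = 10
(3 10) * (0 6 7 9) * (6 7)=(0 7 9)(3 10)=[7, 1, 2, 10, 4, 5, 6, 9, 8, 0, 3]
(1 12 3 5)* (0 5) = [5, 12, 2, 0, 4, 1, 6, 7, 8, 9, 10, 11, 3] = (0 5 1 12 3)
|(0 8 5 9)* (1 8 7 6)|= 7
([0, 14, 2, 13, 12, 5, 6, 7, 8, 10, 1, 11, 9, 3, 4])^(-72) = (14)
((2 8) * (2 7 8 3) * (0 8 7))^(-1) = ((0 8)(2 3))^(-1) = (0 8)(2 3)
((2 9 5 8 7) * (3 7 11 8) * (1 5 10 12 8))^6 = (1 10 3 8 2)(5 12 7 11 9)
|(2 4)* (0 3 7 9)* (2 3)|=|(0 2 4 3 7 9)|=6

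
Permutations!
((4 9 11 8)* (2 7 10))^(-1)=(2 10 7)(4 8 11 9)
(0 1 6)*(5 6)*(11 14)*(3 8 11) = (0 1 5 6)(3 8 11 14) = [1, 5, 2, 8, 4, 6, 0, 7, 11, 9, 10, 14, 12, 13, 3]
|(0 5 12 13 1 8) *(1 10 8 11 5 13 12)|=|(0 13 10 8)(1 11 5)|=12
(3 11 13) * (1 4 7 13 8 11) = (1 4 7 13 3)(8 11) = [0, 4, 2, 1, 7, 5, 6, 13, 11, 9, 10, 8, 12, 3]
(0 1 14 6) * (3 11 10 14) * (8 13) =[1, 3, 2, 11, 4, 5, 0, 7, 13, 9, 14, 10, 12, 8, 6] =(0 1 3 11 10 14 6)(8 13)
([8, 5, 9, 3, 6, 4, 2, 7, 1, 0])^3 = [5, 6, 8, 3, 9, 2, 0, 7, 4, 1]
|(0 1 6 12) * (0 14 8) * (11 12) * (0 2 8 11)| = |(0 1 6)(2 8)(11 12 14)| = 6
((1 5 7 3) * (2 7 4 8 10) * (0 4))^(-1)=((0 4 8 10 2 7 3 1 5))^(-1)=(0 5 1 3 7 2 10 8 4)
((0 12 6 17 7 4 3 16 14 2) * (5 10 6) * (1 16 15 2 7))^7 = (0 16)(1 2)(3 6)(4 10)(5 7)(12 14)(15 17)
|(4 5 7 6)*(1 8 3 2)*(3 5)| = |(1 8 5 7 6 4 3 2)| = 8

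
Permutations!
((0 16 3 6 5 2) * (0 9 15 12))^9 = (16) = ((0 16 3 6 5 2 9 15 12))^9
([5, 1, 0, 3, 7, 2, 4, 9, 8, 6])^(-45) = (4 6 9 7)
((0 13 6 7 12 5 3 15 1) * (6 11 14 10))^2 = ((0 13 11 14 10 6 7 12 5 3 15 1))^2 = (0 11 10 7 5 15)(1 13 14 6 12 3)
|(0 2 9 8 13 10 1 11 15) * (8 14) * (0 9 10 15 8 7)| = 11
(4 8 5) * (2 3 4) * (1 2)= (1 2 3 4 8 5)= [0, 2, 3, 4, 8, 1, 6, 7, 5]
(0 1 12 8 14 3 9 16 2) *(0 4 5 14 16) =(0 1 12 8 16 2 4 5 14 3 9) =[1, 12, 4, 9, 5, 14, 6, 7, 16, 0, 10, 11, 8, 13, 3, 15, 2]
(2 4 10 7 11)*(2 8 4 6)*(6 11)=[0, 1, 11, 3, 10, 5, 2, 6, 4, 9, 7, 8]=(2 11 8 4 10 7 6)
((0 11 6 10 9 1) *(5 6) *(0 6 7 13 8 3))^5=((0 11 5 7 13 8 3)(1 6 10 9))^5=(0 8 7 11 3 13 5)(1 6 10 9)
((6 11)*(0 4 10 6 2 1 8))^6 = ((0 4 10 6 11 2 1 8))^6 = (0 1 11 10)(2 6 4 8)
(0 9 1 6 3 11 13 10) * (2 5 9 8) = (0 8 2 5 9 1 6 3 11 13 10) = [8, 6, 5, 11, 4, 9, 3, 7, 2, 1, 0, 13, 12, 10]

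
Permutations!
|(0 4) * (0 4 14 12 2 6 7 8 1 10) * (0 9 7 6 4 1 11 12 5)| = 9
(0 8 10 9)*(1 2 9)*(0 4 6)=(0 8 10 1 2 9 4 6)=[8, 2, 9, 3, 6, 5, 0, 7, 10, 4, 1]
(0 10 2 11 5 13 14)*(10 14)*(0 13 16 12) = (0 14 13 10 2 11 5 16 12) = [14, 1, 11, 3, 4, 16, 6, 7, 8, 9, 2, 5, 0, 10, 13, 15, 12]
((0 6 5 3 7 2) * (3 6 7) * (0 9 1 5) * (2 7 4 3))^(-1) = (0 6 5 1 9 2 3 4)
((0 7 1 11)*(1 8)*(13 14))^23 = ((0 7 8 1 11)(13 14))^23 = (0 1 7 11 8)(13 14)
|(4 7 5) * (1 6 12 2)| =|(1 6 12 2)(4 7 5)| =12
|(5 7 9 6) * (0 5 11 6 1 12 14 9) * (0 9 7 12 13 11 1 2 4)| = |(0 5 12 14 7 9 2 4)(1 13 11 6)| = 8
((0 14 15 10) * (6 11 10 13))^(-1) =((0 14 15 13 6 11 10))^(-1) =(0 10 11 6 13 15 14)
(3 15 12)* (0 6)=(0 6)(3 15 12)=[6, 1, 2, 15, 4, 5, 0, 7, 8, 9, 10, 11, 3, 13, 14, 12]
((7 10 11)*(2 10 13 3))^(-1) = (2 3 13 7 11 10)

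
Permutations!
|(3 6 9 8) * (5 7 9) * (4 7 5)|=|(3 6 4 7 9 8)|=6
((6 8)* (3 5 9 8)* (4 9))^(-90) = (9) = ((3 5 4 9 8 6))^(-90)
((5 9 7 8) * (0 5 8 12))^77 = ((0 5 9 7 12))^77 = (0 9 12 5 7)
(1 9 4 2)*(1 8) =[0, 9, 8, 3, 2, 5, 6, 7, 1, 4] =(1 9 4 2 8)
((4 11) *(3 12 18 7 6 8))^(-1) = ((3 12 18 7 6 8)(4 11))^(-1) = (3 8 6 7 18 12)(4 11)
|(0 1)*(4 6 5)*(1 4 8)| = 6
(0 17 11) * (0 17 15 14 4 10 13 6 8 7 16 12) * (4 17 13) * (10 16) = (0 15 14 17 11 13 6 8 7 10 4 16 12) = [15, 1, 2, 3, 16, 5, 8, 10, 7, 9, 4, 13, 0, 6, 17, 14, 12, 11]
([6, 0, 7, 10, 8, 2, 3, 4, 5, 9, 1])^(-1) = (0 1 10 3 6)(2 5 8 4 7)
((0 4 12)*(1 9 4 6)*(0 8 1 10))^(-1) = (0 10 6)(1 8 12 4 9)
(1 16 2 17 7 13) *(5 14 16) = (1 5 14 16 2 17 7 13) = [0, 5, 17, 3, 4, 14, 6, 13, 8, 9, 10, 11, 12, 1, 16, 15, 2, 7]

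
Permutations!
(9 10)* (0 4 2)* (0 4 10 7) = [10, 1, 4, 3, 2, 5, 6, 0, 8, 7, 9] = (0 10 9 7)(2 4)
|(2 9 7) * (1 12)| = |(1 12)(2 9 7)| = 6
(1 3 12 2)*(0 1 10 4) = (0 1 3 12 2 10 4) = [1, 3, 10, 12, 0, 5, 6, 7, 8, 9, 4, 11, 2]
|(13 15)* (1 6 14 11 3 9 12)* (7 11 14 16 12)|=|(1 6 16 12)(3 9 7 11)(13 15)|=4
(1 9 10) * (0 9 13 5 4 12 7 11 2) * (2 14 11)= [9, 13, 0, 3, 12, 4, 6, 2, 8, 10, 1, 14, 7, 5, 11]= (0 9 10 1 13 5 4 12 7 2)(11 14)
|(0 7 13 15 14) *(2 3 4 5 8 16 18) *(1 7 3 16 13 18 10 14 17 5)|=10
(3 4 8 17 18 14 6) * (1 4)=(1 4 8 17 18 14 6 3)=[0, 4, 2, 1, 8, 5, 3, 7, 17, 9, 10, 11, 12, 13, 6, 15, 16, 18, 14]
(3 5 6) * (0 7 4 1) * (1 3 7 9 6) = (0 9 6 7 4 3 5 1) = [9, 0, 2, 5, 3, 1, 7, 4, 8, 6]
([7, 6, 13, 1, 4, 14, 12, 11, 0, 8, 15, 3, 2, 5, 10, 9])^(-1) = [8, 3, 12, 11, 4, 13, 1, 0, 9, 15, 14, 7, 6, 2, 5, 10]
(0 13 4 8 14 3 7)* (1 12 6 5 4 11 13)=[1, 12, 2, 7, 8, 4, 5, 0, 14, 9, 10, 13, 6, 11, 3]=(0 1 12 6 5 4 8 14 3 7)(11 13)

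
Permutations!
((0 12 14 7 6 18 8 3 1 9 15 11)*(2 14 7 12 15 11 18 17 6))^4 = ((0 15 18 8 3 1 9 11)(2 14 12 7)(6 17))^4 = (0 3)(1 15)(8 11)(9 18)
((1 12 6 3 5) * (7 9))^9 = (1 5 3 6 12)(7 9)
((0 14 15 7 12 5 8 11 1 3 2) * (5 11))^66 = ((0 14 15 7 12 11 1 3 2)(5 8))^66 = (0 7 1)(2 15 11)(3 14 12)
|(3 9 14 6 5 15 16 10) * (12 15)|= |(3 9 14 6 5 12 15 16 10)|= 9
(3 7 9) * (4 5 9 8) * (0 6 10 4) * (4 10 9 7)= [6, 1, 2, 4, 5, 7, 9, 8, 0, 3, 10]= (10)(0 6 9 3 4 5 7 8)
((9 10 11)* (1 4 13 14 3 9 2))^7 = (1 11 9 14 4 2 10 3 13)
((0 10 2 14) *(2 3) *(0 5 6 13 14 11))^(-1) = (0 11 2 3 10)(5 14 13 6)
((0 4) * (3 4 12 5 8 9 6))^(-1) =(0 4 3 6 9 8 5 12)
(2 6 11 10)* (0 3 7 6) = (0 3 7 6 11 10 2) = [3, 1, 0, 7, 4, 5, 11, 6, 8, 9, 2, 10]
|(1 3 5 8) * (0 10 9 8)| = 7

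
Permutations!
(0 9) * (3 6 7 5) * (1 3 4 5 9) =(0 1 3 6 7 9)(4 5) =[1, 3, 2, 6, 5, 4, 7, 9, 8, 0]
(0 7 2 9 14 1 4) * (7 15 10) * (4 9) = (0 15 10 7 2 4)(1 9 14) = [15, 9, 4, 3, 0, 5, 6, 2, 8, 14, 7, 11, 12, 13, 1, 10]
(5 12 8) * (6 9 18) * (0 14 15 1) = (0 14 15 1)(5 12 8)(6 9 18) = [14, 0, 2, 3, 4, 12, 9, 7, 5, 18, 10, 11, 8, 13, 15, 1, 16, 17, 6]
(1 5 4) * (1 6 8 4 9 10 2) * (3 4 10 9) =(1 5 3 4 6 8 10 2) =[0, 5, 1, 4, 6, 3, 8, 7, 10, 9, 2]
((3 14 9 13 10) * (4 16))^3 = (3 13 14 10 9)(4 16) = ((3 14 9 13 10)(4 16))^3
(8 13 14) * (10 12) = (8 13 14)(10 12) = [0, 1, 2, 3, 4, 5, 6, 7, 13, 9, 12, 11, 10, 14, 8]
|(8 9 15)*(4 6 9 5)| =6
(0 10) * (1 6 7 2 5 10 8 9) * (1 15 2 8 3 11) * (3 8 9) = (0 8 3 11 1 6 7 9 15 2 5 10) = [8, 6, 5, 11, 4, 10, 7, 9, 3, 15, 0, 1, 12, 13, 14, 2]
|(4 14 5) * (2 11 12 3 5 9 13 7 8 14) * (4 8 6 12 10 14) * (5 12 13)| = |(2 11 10 14 9 5 8 4)(3 12)(6 13 7)| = 24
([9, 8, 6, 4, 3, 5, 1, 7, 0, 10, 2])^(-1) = (0 8 1 6 2 10 9)(3 4)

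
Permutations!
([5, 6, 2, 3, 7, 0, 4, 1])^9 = (0 5)(1 6 4 7)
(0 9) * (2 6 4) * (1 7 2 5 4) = (0 9)(1 7 2 6)(4 5) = [9, 7, 6, 3, 5, 4, 1, 2, 8, 0]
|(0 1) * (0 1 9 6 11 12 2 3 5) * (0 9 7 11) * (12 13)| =|(0 7 11 13 12 2 3 5 9 6)| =10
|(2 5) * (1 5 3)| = |(1 5 2 3)| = 4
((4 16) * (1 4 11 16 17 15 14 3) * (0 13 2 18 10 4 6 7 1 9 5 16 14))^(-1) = ((0 13 2 18 10 4 17 15)(1 6 7)(3 9 5 16 11 14))^(-1) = (0 15 17 4 10 18 2 13)(1 7 6)(3 14 11 16 5 9)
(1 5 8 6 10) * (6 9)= (1 5 8 9 6 10)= [0, 5, 2, 3, 4, 8, 10, 7, 9, 6, 1]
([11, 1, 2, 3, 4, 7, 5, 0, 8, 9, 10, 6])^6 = (0 11 6 5 7)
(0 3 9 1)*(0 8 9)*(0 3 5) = (0 5)(1 8 9) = [5, 8, 2, 3, 4, 0, 6, 7, 9, 1]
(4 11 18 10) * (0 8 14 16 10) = (0 8 14 16 10 4 11 18) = [8, 1, 2, 3, 11, 5, 6, 7, 14, 9, 4, 18, 12, 13, 16, 15, 10, 17, 0]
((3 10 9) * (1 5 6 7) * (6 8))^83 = (1 6 5 7 8)(3 9 10)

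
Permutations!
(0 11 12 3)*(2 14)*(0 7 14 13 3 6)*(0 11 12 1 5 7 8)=[12, 5, 13, 8, 4, 7, 11, 14, 0, 9, 10, 1, 6, 3, 2]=(0 12 6 11 1 5 7 14 2 13 3 8)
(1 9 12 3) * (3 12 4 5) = (12)(1 9 4 5 3) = [0, 9, 2, 1, 5, 3, 6, 7, 8, 4, 10, 11, 12]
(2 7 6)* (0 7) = [7, 1, 0, 3, 4, 5, 2, 6] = (0 7 6 2)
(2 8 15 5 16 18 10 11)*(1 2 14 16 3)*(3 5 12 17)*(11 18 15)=(1 2 8 11 14 16 15 12 17 3)(10 18)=[0, 2, 8, 1, 4, 5, 6, 7, 11, 9, 18, 14, 17, 13, 16, 12, 15, 3, 10]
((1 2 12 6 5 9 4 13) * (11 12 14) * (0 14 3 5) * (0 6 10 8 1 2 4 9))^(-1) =(0 5 3 2 13 4 1 8 10 12 11 14)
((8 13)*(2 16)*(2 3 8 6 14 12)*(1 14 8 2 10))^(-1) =(1 10 12 14)(2 3 16)(6 13 8)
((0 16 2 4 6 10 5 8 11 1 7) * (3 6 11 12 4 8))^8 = ((0 16 2 8 12 4 11 1 7)(3 6 10 5))^8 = (0 7 1 11 4 12 8 2 16)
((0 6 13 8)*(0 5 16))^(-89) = (0 6 13 8 5 16)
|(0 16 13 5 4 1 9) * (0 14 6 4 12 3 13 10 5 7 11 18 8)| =55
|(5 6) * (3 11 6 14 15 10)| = |(3 11 6 5 14 15 10)| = 7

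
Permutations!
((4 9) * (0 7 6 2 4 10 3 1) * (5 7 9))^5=(10)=((0 9 10 3 1)(2 4 5 7 6))^5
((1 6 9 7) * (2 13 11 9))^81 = (1 11 6 9 2 7 13)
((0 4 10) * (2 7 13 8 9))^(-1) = ((0 4 10)(2 7 13 8 9))^(-1) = (0 10 4)(2 9 8 13 7)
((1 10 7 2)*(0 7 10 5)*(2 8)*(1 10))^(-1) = ((0 7 8 2 10 1 5))^(-1) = (0 5 1 10 2 8 7)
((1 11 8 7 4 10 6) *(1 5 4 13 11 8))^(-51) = ((1 8 7 13 11)(4 10 6 5))^(-51) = (1 11 13 7 8)(4 10 6 5)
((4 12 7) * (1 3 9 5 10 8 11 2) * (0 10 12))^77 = (0 1 7 11 5 10 3 4 2 12 8 9)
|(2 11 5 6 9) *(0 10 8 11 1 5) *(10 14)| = |(0 14 10 8 11)(1 5 6 9 2)| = 5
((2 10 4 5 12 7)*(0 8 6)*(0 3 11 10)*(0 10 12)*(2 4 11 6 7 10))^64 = ((0 8 7 4 5)(3 6)(10 11 12))^64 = (0 5 4 7 8)(10 11 12)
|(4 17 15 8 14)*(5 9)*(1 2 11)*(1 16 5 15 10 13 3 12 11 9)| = 15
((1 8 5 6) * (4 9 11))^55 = ((1 8 5 6)(4 9 11))^55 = (1 6 5 8)(4 9 11)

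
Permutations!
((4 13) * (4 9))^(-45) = (13)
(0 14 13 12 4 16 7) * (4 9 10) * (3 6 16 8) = (0 14 13 12 9 10 4 8 3 6 16 7) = [14, 1, 2, 6, 8, 5, 16, 0, 3, 10, 4, 11, 9, 12, 13, 15, 7]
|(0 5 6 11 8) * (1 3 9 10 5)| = 9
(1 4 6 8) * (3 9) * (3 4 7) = [0, 7, 2, 9, 6, 5, 8, 3, 1, 4] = (1 7 3 9 4 6 8)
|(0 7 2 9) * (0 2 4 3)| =4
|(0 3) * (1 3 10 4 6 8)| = 7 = |(0 10 4 6 8 1 3)|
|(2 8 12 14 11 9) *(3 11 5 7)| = |(2 8 12 14 5 7 3 11 9)| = 9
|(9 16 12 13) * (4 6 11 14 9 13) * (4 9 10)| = 15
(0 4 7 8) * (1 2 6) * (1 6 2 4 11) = (0 11 1 4 7 8) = [11, 4, 2, 3, 7, 5, 6, 8, 0, 9, 10, 1]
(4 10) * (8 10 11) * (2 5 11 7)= (2 5 11 8 10 4 7)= [0, 1, 5, 3, 7, 11, 6, 2, 10, 9, 4, 8]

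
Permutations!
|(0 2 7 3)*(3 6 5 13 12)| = |(0 2 7 6 5 13 12 3)| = 8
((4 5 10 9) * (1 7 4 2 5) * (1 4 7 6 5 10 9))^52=(1 2 5)(6 10 9)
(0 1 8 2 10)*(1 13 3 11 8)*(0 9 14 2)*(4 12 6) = [13, 1, 10, 11, 12, 5, 4, 7, 0, 14, 9, 8, 6, 3, 2] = (0 13 3 11 8)(2 10 9 14)(4 12 6)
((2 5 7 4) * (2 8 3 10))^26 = (2 3 4 5 10 8 7)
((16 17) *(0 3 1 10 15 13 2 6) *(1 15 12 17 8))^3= (0 13)(1 17)(2 3)(6 15)(8 12)(10 16)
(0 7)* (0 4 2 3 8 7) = (2 3 8 7 4) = [0, 1, 3, 8, 2, 5, 6, 4, 7]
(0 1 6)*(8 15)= (0 1 6)(8 15)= [1, 6, 2, 3, 4, 5, 0, 7, 15, 9, 10, 11, 12, 13, 14, 8]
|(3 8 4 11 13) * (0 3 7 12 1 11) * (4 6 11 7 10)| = 24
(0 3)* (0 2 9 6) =(0 3 2 9 6) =[3, 1, 9, 2, 4, 5, 0, 7, 8, 6]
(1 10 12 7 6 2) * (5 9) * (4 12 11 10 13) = (1 13 4 12 7 6 2)(5 9)(10 11) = [0, 13, 1, 3, 12, 9, 2, 6, 8, 5, 11, 10, 7, 4]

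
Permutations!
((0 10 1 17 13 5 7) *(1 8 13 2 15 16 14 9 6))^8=((0 10 8 13 5 7)(1 17 2 15 16 14 9 6))^8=(17)(0 8 5)(7 10 13)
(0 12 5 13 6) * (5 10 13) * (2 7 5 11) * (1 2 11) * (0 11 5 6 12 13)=[13, 2, 7, 3, 4, 1, 11, 6, 8, 9, 0, 5, 10, 12]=(0 13 12 10)(1 2 7 6 11 5)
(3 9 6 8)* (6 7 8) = (3 9 7 8) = [0, 1, 2, 9, 4, 5, 6, 8, 3, 7]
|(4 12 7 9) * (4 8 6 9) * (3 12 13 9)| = |(3 12 7 4 13 9 8 6)| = 8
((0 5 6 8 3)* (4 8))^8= (0 6 8)(3 5 4)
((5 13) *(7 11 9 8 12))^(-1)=(5 13)(7 12 8 9 11)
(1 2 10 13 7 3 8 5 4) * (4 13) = (1 2 10 4)(3 8 5 13 7) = [0, 2, 10, 8, 1, 13, 6, 3, 5, 9, 4, 11, 12, 7]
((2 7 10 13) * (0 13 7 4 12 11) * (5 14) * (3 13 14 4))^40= ((0 14 5 4 12 11)(2 3 13)(7 10))^40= (0 12 5)(2 3 13)(4 14 11)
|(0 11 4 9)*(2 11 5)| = |(0 5 2 11 4 9)| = 6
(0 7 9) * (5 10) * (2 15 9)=(0 7 2 15 9)(5 10)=[7, 1, 15, 3, 4, 10, 6, 2, 8, 0, 5, 11, 12, 13, 14, 9]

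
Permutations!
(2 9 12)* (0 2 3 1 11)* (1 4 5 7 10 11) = (0 2 9 12 3 4 5 7 10 11) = [2, 1, 9, 4, 5, 7, 6, 10, 8, 12, 11, 0, 3]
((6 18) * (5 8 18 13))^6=((5 8 18 6 13))^6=(5 8 18 6 13)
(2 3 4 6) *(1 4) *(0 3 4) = [3, 0, 4, 1, 6, 5, 2] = (0 3 1)(2 4 6)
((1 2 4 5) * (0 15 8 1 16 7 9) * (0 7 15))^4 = ((1 2 4 5 16 15 8)(7 9))^4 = (1 16 2 15 4 8 5)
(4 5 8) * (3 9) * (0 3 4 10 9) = (0 3)(4 5 8 10 9) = [3, 1, 2, 0, 5, 8, 6, 7, 10, 4, 9]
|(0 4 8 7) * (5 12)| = 4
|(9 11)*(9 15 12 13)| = |(9 11 15 12 13)| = 5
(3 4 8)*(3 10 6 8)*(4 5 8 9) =(3 5 8 10 6 9 4) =[0, 1, 2, 5, 3, 8, 9, 7, 10, 4, 6]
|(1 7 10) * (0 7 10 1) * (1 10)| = |(0 7 10)| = 3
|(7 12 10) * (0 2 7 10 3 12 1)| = |(0 2 7 1)(3 12)| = 4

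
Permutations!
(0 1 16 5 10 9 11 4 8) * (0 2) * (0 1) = (1 16 5 10 9 11 4 8 2) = [0, 16, 1, 3, 8, 10, 6, 7, 2, 11, 9, 4, 12, 13, 14, 15, 5]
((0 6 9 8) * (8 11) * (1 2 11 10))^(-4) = (0 1)(2 6)(8 10)(9 11)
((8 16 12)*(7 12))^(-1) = (7 16 8 12)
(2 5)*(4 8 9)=(2 5)(4 8 9)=[0, 1, 5, 3, 8, 2, 6, 7, 9, 4]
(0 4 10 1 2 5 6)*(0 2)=(0 4 10 1)(2 5 6)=[4, 0, 5, 3, 10, 6, 2, 7, 8, 9, 1]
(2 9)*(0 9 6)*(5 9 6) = [6, 1, 5, 3, 4, 9, 0, 7, 8, 2] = (0 6)(2 5 9)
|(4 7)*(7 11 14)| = 4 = |(4 11 14 7)|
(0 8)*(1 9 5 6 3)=(0 8)(1 9 5 6 3)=[8, 9, 2, 1, 4, 6, 3, 7, 0, 5]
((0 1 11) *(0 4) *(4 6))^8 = ((0 1 11 6 4))^8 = (0 6 1 4 11)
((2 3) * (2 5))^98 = ((2 3 5))^98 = (2 5 3)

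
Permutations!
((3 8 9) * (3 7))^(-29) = ((3 8 9 7))^(-29) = (3 7 9 8)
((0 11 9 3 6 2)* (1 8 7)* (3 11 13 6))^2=(0 6)(1 7 8)(2 13)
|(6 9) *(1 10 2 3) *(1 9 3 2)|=|(1 10)(3 9 6)|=6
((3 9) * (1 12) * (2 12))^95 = (1 12 2)(3 9)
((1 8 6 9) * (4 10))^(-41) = (1 9 6 8)(4 10)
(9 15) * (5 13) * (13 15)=(5 15 9 13)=[0, 1, 2, 3, 4, 15, 6, 7, 8, 13, 10, 11, 12, 5, 14, 9]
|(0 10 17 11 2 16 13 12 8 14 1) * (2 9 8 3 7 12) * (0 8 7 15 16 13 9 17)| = 6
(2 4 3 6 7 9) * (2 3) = (2 4)(3 6 7 9) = [0, 1, 4, 6, 2, 5, 7, 9, 8, 3]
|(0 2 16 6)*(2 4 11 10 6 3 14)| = 20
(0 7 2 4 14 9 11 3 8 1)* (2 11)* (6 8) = (0 7 11 3 6 8 1)(2 4 14 9) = [7, 0, 4, 6, 14, 5, 8, 11, 1, 2, 10, 3, 12, 13, 9]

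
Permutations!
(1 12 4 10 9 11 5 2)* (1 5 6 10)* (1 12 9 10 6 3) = (1 9 11 3)(2 5)(4 12) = [0, 9, 5, 1, 12, 2, 6, 7, 8, 11, 10, 3, 4]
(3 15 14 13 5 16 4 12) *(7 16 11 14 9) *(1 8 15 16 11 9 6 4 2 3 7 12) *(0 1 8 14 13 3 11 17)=(0 1 14 3 16 2 11 13 5 9 12 7 17)(4 8 15 6)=[1, 14, 11, 16, 8, 9, 4, 17, 15, 12, 10, 13, 7, 5, 3, 6, 2, 0]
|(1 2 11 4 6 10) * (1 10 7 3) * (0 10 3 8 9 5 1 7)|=12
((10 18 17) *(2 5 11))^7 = (2 5 11)(10 18 17)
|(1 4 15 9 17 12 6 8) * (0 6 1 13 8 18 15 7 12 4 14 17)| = |(0 6 18 15 9)(1 14 17 4 7 12)(8 13)| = 30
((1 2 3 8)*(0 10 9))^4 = ((0 10 9)(1 2 3 8))^4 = (0 10 9)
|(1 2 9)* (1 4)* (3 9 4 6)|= 3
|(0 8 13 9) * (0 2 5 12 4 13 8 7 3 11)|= 12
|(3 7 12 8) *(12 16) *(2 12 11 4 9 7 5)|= |(2 12 8 3 5)(4 9 7 16 11)|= 5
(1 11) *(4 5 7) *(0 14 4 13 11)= [14, 0, 2, 3, 5, 7, 6, 13, 8, 9, 10, 1, 12, 11, 4]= (0 14 4 5 7 13 11 1)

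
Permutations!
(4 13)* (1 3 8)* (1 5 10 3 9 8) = (1 9 8 5 10 3)(4 13) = [0, 9, 2, 1, 13, 10, 6, 7, 5, 8, 3, 11, 12, 4]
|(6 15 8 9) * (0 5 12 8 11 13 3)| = 10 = |(0 5 12 8 9 6 15 11 13 3)|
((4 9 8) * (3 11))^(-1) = (3 11)(4 8 9) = ((3 11)(4 9 8))^(-1)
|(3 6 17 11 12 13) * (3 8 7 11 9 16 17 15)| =|(3 6 15)(7 11 12 13 8)(9 16 17)| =15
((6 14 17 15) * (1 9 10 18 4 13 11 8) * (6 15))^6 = ((1 9 10 18 4 13 11 8)(6 14 17))^6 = (1 11 4 10)(8 13 18 9)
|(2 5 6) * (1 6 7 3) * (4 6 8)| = |(1 8 4 6 2 5 7 3)| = 8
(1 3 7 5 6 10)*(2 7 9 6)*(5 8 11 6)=(1 3 9 5 2 7 8 11 6 10)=[0, 3, 7, 9, 4, 2, 10, 8, 11, 5, 1, 6]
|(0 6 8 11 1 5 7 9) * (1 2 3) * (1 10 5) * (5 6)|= 12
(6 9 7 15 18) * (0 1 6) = (0 1 6 9 7 15 18) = [1, 6, 2, 3, 4, 5, 9, 15, 8, 7, 10, 11, 12, 13, 14, 18, 16, 17, 0]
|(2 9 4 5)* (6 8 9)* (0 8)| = |(0 8 9 4 5 2 6)| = 7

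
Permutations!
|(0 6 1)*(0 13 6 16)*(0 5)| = |(0 16 5)(1 13 6)| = 3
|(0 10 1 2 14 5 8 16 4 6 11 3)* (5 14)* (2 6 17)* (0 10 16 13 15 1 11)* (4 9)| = 12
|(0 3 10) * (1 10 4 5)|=|(0 3 4 5 1 10)|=6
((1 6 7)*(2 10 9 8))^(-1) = (1 7 6)(2 8 9 10)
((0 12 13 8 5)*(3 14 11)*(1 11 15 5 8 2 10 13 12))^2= (0 11 14 5 1 3 15)(2 13 10)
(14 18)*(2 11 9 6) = (2 11 9 6)(14 18) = [0, 1, 11, 3, 4, 5, 2, 7, 8, 6, 10, 9, 12, 13, 18, 15, 16, 17, 14]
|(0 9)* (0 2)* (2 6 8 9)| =6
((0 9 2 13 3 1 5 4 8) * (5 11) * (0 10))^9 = (0 8 5 1 13 9 10 4 11 3 2)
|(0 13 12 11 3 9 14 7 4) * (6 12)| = 10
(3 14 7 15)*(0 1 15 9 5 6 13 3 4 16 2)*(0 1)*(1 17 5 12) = [0, 15, 17, 14, 16, 6, 13, 9, 8, 12, 10, 11, 1, 3, 7, 4, 2, 5] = (1 15 4 16 2 17 5 6 13 3 14 7 9 12)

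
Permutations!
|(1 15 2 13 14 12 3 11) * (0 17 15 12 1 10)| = |(0 17 15 2 13 14 1 12 3 11 10)| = 11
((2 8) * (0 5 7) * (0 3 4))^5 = ((0 5 7 3 4)(2 8))^5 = (2 8)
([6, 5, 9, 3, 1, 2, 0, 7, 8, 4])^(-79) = [6, 5, 9, 3, 1, 2, 0, 7, 8, 4]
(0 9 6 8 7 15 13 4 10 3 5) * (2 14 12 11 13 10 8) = [9, 1, 14, 5, 8, 0, 2, 15, 7, 6, 3, 13, 11, 4, 12, 10] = (0 9 6 2 14 12 11 13 4 8 7 15 10 3 5)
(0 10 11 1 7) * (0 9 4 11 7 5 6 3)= (0 10 7 9 4 11 1 5 6 3)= [10, 5, 2, 0, 11, 6, 3, 9, 8, 4, 7, 1]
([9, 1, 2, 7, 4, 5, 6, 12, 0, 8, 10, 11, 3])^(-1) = [8, 1, 2, 12, 4, 5, 6, 3, 9, 0, 10, 11, 7]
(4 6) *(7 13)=(4 6)(7 13)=[0, 1, 2, 3, 6, 5, 4, 13, 8, 9, 10, 11, 12, 7]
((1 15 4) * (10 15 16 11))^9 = (1 10)(4 11)(15 16)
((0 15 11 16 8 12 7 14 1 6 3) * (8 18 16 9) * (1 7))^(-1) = ((0 15 11 9 8 12 1 6 3)(7 14)(16 18))^(-1) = (0 3 6 1 12 8 9 11 15)(7 14)(16 18)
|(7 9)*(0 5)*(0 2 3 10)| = |(0 5 2 3 10)(7 9)| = 10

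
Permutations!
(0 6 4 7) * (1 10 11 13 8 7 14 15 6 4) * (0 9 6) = [4, 10, 2, 3, 14, 5, 1, 9, 7, 6, 11, 13, 12, 8, 15, 0] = (0 4 14 15)(1 10 11 13 8 7 9 6)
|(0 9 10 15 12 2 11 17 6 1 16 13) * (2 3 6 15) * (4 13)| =|(0 9 10 2 11 17 15 12 3 6 1 16 4 13)| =14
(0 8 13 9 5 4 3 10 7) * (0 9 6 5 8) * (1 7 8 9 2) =(1 7 2)(3 10 8 13 6 5 4) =[0, 7, 1, 10, 3, 4, 5, 2, 13, 9, 8, 11, 12, 6]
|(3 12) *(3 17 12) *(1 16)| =|(1 16)(12 17)| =2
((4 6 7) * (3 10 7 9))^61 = ((3 10 7 4 6 9))^61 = (3 10 7 4 6 9)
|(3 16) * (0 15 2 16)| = 5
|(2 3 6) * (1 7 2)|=|(1 7 2 3 6)|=5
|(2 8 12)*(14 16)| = 6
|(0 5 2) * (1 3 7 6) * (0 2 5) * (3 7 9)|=|(1 7 6)(3 9)|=6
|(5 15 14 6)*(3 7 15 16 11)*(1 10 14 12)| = 11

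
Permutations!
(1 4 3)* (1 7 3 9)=(1 4 9)(3 7)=[0, 4, 2, 7, 9, 5, 6, 3, 8, 1]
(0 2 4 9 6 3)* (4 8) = [2, 1, 8, 0, 9, 5, 3, 7, 4, 6] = (0 2 8 4 9 6 3)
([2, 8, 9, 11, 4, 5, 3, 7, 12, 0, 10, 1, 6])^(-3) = (1 6)(3 8)(11 12)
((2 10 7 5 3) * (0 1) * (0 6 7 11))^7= ((0 1 6 7 5 3 2 10 11))^7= (0 10 3 7 1 11 2 5 6)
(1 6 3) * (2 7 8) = (1 6 3)(2 7 8) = [0, 6, 7, 1, 4, 5, 3, 8, 2]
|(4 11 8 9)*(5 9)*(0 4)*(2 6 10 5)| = 9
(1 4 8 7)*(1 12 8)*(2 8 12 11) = (12)(1 4)(2 8 7 11) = [0, 4, 8, 3, 1, 5, 6, 11, 7, 9, 10, 2, 12]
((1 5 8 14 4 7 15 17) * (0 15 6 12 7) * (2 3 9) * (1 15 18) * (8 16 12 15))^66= (0 18 1 5 16 12 7 6 15 17 8 14 4)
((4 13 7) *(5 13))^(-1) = ((4 5 13 7))^(-1) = (4 7 13 5)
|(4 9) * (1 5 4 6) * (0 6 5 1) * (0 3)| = |(0 6 3)(4 9 5)| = 3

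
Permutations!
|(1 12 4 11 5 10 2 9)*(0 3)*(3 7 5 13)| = 12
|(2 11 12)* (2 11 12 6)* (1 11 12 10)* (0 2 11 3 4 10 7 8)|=|(12)(0 2 7 8)(1 3 4 10)(6 11)|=4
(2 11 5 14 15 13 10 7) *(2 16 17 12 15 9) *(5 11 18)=(2 18 5 14 9)(7 16 17 12 15 13 10)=[0, 1, 18, 3, 4, 14, 6, 16, 8, 2, 7, 11, 15, 10, 9, 13, 17, 12, 5]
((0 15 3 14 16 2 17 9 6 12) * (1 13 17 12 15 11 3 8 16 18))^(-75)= ((0 11 3 14 18 1 13 17 9 6 15 8 16 2 12))^(-75)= (18)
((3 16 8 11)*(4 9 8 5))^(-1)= (3 11 8 9 4 5 16)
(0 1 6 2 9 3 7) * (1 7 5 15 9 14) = [7, 6, 14, 5, 4, 15, 2, 0, 8, 3, 10, 11, 12, 13, 1, 9] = (0 7)(1 6 2 14)(3 5 15 9)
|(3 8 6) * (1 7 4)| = |(1 7 4)(3 8 6)| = 3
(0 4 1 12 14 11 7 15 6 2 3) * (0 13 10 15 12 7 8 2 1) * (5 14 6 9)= (0 4)(1 7 12 6)(2 3 13 10 15 9 5 14 11 8)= [4, 7, 3, 13, 0, 14, 1, 12, 2, 5, 15, 8, 6, 10, 11, 9]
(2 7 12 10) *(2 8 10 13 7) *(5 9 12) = (5 9 12 13 7)(8 10) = [0, 1, 2, 3, 4, 9, 6, 5, 10, 12, 8, 11, 13, 7]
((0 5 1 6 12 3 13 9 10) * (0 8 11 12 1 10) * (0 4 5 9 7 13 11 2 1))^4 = ((0 9 4 5 10 8 2 1 6)(3 11 12)(7 13))^4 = (13)(0 10 6 5 1 4 2 9 8)(3 11 12)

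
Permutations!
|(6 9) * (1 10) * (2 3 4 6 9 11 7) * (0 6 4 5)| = 14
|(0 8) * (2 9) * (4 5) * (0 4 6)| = |(0 8 4 5 6)(2 9)| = 10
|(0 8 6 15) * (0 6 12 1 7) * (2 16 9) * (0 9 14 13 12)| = |(0 8)(1 7 9 2 16 14 13 12)(6 15)| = 8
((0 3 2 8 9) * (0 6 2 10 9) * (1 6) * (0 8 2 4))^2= (0 10 1 4 3 9 6)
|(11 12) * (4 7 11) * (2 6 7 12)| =4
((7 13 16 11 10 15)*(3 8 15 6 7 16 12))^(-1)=((3 8 15 16 11 10 6 7 13 12))^(-1)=(3 12 13 7 6 10 11 16 15 8)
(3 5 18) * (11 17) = (3 5 18)(11 17) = [0, 1, 2, 5, 4, 18, 6, 7, 8, 9, 10, 17, 12, 13, 14, 15, 16, 11, 3]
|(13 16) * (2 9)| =|(2 9)(13 16)| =2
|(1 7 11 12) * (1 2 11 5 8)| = 12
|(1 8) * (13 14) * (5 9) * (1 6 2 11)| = 10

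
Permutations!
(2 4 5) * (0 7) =(0 7)(2 4 5) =[7, 1, 4, 3, 5, 2, 6, 0]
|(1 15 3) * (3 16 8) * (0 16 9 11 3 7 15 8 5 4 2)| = 35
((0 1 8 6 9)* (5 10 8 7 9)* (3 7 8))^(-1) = ((0 1 8 6 5 10 3 7 9))^(-1) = (0 9 7 3 10 5 6 8 1)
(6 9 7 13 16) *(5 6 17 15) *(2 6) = (2 6 9 7 13 16 17 15 5) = [0, 1, 6, 3, 4, 2, 9, 13, 8, 7, 10, 11, 12, 16, 14, 5, 17, 15]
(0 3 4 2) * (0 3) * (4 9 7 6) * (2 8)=[0, 1, 3, 9, 8, 5, 4, 6, 2, 7]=(2 3 9 7 6 4 8)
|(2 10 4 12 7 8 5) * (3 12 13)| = 9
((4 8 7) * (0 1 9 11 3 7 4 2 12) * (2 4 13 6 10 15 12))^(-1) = ((0 1 9 11 3 7 4 8 13 6 10 15 12))^(-1) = (0 12 15 10 6 13 8 4 7 3 11 9 1)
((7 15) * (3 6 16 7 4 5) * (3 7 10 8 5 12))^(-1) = ((3 6 16 10 8 5 7 15 4 12))^(-1) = (3 12 4 15 7 5 8 10 16 6)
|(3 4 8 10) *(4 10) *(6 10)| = |(3 6 10)(4 8)| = 6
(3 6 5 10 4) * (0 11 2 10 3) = (0 11 2 10 4)(3 6 5) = [11, 1, 10, 6, 0, 3, 5, 7, 8, 9, 4, 2]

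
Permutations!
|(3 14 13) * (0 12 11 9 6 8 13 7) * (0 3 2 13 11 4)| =12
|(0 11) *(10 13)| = |(0 11)(10 13)| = 2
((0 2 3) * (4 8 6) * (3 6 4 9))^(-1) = ((0 2 6 9 3)(4 8))^(-1) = (0 3 9 6 2)(4 8)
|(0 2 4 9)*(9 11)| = 5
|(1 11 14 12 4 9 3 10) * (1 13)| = |(1 11 14 12 4 9 3 10 13)| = 9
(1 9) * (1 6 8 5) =(1 9 6 8 5) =[0, 9, 2, 3, 4, 1, 8, 7, 5, 6]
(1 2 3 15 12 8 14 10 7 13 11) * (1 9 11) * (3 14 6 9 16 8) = (1 2 14 10 7 13)(3 15 12)(6 9 11 16 8) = [0, 2, 14, 15, 4, 5, 9, 13, 6, 11, 7, 16, 3, 1, 10, 12, 8]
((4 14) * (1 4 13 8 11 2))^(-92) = ((1 4 14 13 8 11 2))^(-92) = (1 2 11 8 13 14 4)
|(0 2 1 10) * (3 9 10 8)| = 7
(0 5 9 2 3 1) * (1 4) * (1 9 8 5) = (0 1)(2 3 4 9)(5 8) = [1, 0, 3, 4, 9, 8, 6, 7, 5, 2]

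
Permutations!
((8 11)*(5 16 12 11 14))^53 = ((5 16 12 11 8 14))^53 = (5 14 8 11 12 16)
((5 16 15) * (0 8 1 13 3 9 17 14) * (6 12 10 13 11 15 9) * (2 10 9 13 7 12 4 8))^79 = (0 14 17 9 12 7 10 2)(1 8 4 6 3 13 16 5 15 11) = ((0 2 10 7 12 9 17 14)(1 11 15 5 16 13 3 6 4 8))^79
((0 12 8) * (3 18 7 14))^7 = ((0 12 8)(3 18 7 14))^7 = (0 12 8)(3 14 7 18)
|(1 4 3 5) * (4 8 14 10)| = |(1 8 14 10 4 3 5)| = 7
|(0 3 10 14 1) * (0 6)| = |(0 3 10 14 1 6)| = 6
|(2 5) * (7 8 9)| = |(2 5)(7 8 9)| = 6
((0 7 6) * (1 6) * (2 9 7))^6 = (9)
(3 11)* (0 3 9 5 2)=(0 3 11 9 5 2)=[3, 1, 0, 11, 4, 2, 6, 7, 8, 5, 10, 9]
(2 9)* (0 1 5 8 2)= (0 1 5 8 2 9)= [1, 5, 9, 3, 4, 8, 6, 7, 2, 0]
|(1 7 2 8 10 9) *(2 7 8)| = |(1 8 10 9)| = 4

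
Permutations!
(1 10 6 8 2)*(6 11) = (1 10 11 6 8 2) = [0, 10, 1, 3, 4, 5, 8, 7, 2, 9, 11, 6]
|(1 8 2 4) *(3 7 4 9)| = |(1 8 2 9 3 7 4)| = 7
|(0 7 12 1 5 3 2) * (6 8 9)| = |(0 7 12 1 5 3 2)(6 8 9)| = 21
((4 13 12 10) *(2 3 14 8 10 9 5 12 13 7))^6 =((2 3 14 8 10 4 7)(5 12 9))^6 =(2 7 4 10 8 14 3)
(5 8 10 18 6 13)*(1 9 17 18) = (1 9 17 18 6 13 5 8 10) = [0, 9, 2, 3, 4, 8, 13, 7, 10, 17, 1, 11, 12, 5, 14, 15, 16, 18, 6]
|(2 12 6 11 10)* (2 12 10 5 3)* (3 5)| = 6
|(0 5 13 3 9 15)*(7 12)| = 6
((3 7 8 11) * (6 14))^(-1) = (3 11 8 7)(6 14)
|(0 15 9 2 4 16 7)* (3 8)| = |(0 15 9 2 4 16 7)(3 8)| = 14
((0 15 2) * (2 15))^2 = (15)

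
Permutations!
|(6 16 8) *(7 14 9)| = |(6 16 8)(7 14 9)| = 3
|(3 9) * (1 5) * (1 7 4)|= |(1 5 7 4)(3 9)|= 4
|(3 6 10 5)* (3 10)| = 2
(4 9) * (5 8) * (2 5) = (2 5 8)(4 9) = [0, 1, 5, 3, 9, 8, 6, 7, 2, 4]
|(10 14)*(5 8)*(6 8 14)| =|(5 14 10 6 8)| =5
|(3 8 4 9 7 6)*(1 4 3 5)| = 6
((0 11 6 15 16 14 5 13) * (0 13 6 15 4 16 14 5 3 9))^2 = ((0 11 15 14 3 9)(4 16 5 6))^2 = (0 15 3)(4 5)(6 16)(9 11 14)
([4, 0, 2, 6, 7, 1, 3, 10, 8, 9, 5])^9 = [10, 7, 2, 6, 5, 4, 3, 1, 8, 9, 0]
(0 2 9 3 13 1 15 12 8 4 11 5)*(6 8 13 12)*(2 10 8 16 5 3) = (0 10 8 4 11 3 12 13 1 15 6 16 5)(2 9) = [10, 15, 9, 12, 11, 0, 16, 7, 4, 2, 8, 3, 13, 1, 14, 6, 5]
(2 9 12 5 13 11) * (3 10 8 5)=(2 9 12 3 10 8 5 13 11)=[0, 1, 9, 10, 4, 13, 6, 7, 5, 12, 8, 2, 3, 11]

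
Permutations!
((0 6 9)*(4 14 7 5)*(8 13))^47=((0 6 9)(4 14 7 5)(8 13))^47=(0 9 6)(4 5 7 14)(8 13)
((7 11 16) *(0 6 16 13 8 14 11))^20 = ((0 6 16 7)(8 14 11 13))^20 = (16)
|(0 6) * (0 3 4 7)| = 5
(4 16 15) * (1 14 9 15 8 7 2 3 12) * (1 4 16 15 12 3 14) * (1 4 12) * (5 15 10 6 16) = (1 4 10 6 16 8 7 2 14 9)(5 15) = [0, 4, 14, 3, 10, 15, 16, 2, 7, 1, 6, 11, 12, 13, 9, 5, 8]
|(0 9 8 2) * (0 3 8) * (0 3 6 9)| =|(2 6 9 3 8)| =5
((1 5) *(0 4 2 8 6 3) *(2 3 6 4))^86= (0 2 8 4 3)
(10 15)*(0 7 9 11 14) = (0 7 9 11 14)(10 15) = [7, 1, 2, 3, 4, 5, 6, 9, 8, 11, 15, 14, 12, 13, 0, 10]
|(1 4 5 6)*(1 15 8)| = |(1 4 5 6 15 8)| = 6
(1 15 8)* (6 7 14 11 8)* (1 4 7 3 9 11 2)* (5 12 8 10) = (1 15 6 3 9 11 10 5 12 8 4 7 14 2) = [0, 15, 1, 9, 7, 12, 3, 14, 4, 11, 5, 10, 8, 13, 2, 6]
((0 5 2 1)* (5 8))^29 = ((0 8 5 2 1))^29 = (0 1 2 5 8)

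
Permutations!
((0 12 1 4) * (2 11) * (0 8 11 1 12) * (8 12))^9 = (1 8)(2 12)(4 11)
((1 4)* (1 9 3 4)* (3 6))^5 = (3 4 9 6)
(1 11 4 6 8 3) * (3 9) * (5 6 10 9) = (1 11 4 10 9 3)(5 6 8) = [0, 11, 2, 1, 10, 6, 8, 7, 5, 3, 9, 4]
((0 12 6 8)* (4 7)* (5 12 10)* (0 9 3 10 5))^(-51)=((0 5 12 6 8 9 3 10)(4 7))^(-51)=(0 9 12 10 8 5 3 6)(4 7)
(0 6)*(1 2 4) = (0 6)(1 2 4) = [6, 2, 4, 3, 1, 5, 0]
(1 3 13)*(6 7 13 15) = (1 3 15 6 7 13) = [0, 3, 2, 15, 4, 5, 7, 13, 8, 9, 10, 11, 12, 1, 14, 6]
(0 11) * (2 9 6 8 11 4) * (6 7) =[4, 1, 9, 3, 2, 5, 8, 6, 11, 7, 10, 0] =(0 4 2 9 7 6 8 11)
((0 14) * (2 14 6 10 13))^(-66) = (14)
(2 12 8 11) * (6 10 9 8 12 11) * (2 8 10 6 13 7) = (2 11 8 13 7)(9 10) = [0, 1, 11, 3, 4, 5, 6, 2, 13, 10, 9, 8, 12, 7]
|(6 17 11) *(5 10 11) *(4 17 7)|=7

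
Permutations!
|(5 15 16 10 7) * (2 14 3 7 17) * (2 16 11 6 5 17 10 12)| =28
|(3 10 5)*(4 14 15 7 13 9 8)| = |(3 10 5)(4 14 15 7 13 9 8)| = 21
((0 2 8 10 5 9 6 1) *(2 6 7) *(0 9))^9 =(10)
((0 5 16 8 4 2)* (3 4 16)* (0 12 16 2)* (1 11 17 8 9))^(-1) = (0 4 3 5)(1 9 16 12 2 8 17 11)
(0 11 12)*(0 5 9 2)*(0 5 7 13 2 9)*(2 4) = (0 11 12 7 13 4 2 5) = [11, 1, 5, 3, 2, 0, 6, 13, 8, 9, 10, 12, 7, 4]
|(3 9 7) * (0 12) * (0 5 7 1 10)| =8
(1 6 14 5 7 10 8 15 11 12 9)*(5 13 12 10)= (1 6 14 13 12 9)(5 7)(8 15 11 10)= [0, 6, 2, 3, 4, 7, 14, 5, 15, 1, 8, 10, 9, 12, 13, 11]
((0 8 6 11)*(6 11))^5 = ((0 8 11))^5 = (0 11 8)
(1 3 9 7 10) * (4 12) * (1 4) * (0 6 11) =(0 6 11)(1 3 9 7 10 4 12) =[6, 3, 2, 9, 12, 5, 11, 10, 8, 7, 4, 0, 1]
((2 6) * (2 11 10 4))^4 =((2 6 11 10 4))^4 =(2 4 10 11 6)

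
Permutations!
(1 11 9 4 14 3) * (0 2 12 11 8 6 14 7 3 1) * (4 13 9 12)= (0 2 4 7 3)(1 8 6 14)(9 13)(11 12)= [2, 8, 4, 0, 7, 5, 14, 3, 6, 13, 10, 12, 11, 9, 1]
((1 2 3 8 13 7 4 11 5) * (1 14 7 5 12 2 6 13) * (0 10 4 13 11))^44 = (14)(0 4 10)(1 11 2 8 6 12 3)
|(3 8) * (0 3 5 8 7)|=6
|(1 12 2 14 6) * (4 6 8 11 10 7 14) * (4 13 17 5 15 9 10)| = |(1 12 2 13 17 5 15 9 10 7 14 8 11 4 6)| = 15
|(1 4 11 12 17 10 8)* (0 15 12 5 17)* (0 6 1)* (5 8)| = |(0 15 12 6 1 4 11 8)(5 17 10)| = 24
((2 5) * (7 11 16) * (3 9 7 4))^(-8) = ((2 5)(3 9 7 11 16 4))^(-8) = (3 16 7)(4 11 9)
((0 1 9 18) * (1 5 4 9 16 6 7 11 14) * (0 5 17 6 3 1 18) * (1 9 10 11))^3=((0 17 6 7 1 16 3 9)(4 10 11 14 18 5))^3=(0 7 3 17 1 9 6 16)(4 14)(5 11)(10 18)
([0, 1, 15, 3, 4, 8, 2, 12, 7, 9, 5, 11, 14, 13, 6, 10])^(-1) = [0, 1, 6, 3, 4, 10, 14, 8, 5, 9, 15, 11, 7, 13, 12, 2]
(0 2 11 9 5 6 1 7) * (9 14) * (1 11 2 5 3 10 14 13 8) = [5, 7, 2, 10, 4, 6, 11, 0, 1, 3, 14, 13, 12, 8, 9] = (0 5 6 11 13 8 1 7)(3 10 14 9)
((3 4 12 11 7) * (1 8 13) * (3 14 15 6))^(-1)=(1 13 8)(3 6 15 14 7 11 12 4)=((1 8 13)(3 4 12 11 7 14 15 6))^(-1)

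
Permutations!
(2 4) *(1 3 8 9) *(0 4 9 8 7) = (0 4 2 9 1 3 7) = [4, 3, 9, 7, 2, 5, 6, 0, 8, 1]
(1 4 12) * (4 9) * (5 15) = (1 9 4 12)(5 15) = [0, 9, 2, 3, 12, 15, 6, 7, 8, 4, 10, 11, 1, 13, 14, 5]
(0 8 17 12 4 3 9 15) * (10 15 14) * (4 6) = (0 8 17 12 6 4 3 9 14 10 15) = [8, 1, 2, 9, 3, 5, 4, 7, 17, 14, 15, 11, 6, 13, 10, 0, 16, 12]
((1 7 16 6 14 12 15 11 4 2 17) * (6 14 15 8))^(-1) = ((1 7 16 14 12 8 6 15 11 4 2 17))^(-1) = (1 17 2 4 11 15 6 8 12 14 16 7)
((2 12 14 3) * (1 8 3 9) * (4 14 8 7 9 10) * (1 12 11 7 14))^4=(14)(2 12 11 8 7 3 9)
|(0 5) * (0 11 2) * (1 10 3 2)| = |(0 5 11 1 10 3 2)| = 7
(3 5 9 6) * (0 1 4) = [1, 4, 2, 5, 0, 9, 3, 7, 8, 6] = (0 1 4)(3 5 9 6)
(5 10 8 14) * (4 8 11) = [0, 1, 2, 3, 8, 10, 6, 7, 14, 9, 11, 4, 12, 13, 5] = (4 8 14 5 10 11)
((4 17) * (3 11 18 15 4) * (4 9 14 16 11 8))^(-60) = ((3 8 4 17)(9 14 16 11 18 15))^(-60) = (18)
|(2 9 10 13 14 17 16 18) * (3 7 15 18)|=|(2 9 10 13 14 17 16 3 7 15 18)|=11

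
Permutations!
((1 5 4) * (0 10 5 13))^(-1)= ((0 10 5 4 1 13))^(-1)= (0 13 1 4 5 10)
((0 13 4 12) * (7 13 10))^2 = (0 7 4)(10 13 12)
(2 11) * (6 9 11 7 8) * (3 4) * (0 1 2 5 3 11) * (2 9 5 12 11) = (0 1 9)(2 7 8 6 5 3 4)(11 12) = [1, 9, 7, 4, 2, 3, 5, 8, 6, 0, 10, 12, 11]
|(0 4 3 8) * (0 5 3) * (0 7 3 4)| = 5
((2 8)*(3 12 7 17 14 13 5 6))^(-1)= ((2 8)(3 12 7 17 14 13 5 6))^(-1)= (2 8)(3 6 5 13 14 17 7 12)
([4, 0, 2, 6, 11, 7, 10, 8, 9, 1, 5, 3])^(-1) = [1, 9, 2, 11, 0, 10, 3, 5, 7, 8, 6, 4]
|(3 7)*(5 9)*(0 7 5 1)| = |(0 7 3 5 9 1)| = 6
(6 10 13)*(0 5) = (0 5)(6 10 13) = [5, 1, 2, 3, 4, 0, 10, 7, 8, 9, 13, 11, 12, 6]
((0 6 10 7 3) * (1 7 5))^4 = ((0 6 10 5 1 7 3))^4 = (0 1 6 7 10 3 5)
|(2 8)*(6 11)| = 2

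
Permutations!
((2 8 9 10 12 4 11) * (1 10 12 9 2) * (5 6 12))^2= ((1 10 9 5 6 12 4 11)(2 8))^2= (1 9 6 4)(5 12 11 10)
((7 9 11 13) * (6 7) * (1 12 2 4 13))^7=(1 9 6 4 12 11 7 13 2)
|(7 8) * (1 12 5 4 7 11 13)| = 8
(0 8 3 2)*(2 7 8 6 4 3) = (0 6 4 3 7 8 2) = [6, 1, 0, 7, 3, 5, 4, 8, 2]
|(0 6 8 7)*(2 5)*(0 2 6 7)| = 6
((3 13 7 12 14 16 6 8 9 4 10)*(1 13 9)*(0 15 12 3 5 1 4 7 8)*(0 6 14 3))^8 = ((0 15 12 3 9 7)(1 13 8 4 10 5)(14 16))^8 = (16)(0 12 9)(1 8 10)(3 7 15)(4 5 13)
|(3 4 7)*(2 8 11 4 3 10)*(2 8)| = 5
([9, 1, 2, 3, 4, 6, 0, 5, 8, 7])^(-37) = (0 5 9 6 7)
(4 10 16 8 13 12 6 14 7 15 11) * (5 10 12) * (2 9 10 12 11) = [0, 1, 9, 3, 11, 12, 14, 15, 13, 10, 16, 4, 6, 5, 7, 2, 8] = (2 9 10 16 8 13 5 12 6 14 7 15)(4 11)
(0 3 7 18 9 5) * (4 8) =[3, 1, 2, 7, 8, 0, 6, 18, 4, 5, 10, 11, 12, 13, 14, 15, 16, 17, 9] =(0 3 7 18 9 5)(4 8)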